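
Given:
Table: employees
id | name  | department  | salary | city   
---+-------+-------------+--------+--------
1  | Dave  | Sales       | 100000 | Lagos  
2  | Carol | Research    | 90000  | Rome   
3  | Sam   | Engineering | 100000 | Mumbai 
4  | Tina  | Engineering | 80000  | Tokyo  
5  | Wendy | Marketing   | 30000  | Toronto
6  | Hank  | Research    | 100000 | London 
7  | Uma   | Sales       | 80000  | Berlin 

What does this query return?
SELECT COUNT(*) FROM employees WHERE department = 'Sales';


Counting rows where department = 'Sales'
  Dave -> MATCH
  Uma -> MATCH


2


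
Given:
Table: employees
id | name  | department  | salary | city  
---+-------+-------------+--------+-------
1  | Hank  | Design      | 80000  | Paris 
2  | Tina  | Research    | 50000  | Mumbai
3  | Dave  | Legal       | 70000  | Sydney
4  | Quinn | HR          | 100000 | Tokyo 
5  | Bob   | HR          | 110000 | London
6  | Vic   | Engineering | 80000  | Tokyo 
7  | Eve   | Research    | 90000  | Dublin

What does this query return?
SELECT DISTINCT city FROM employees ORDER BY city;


All 'city' values (row order): Paris, Mumbai, Sydney, Tokyo, London, Tokyo, Dublin
Removing duplicates leaves 6 unique value(s).

6 values:
Dublin
London
Mumbai
Paris
Sydney
Tokyo


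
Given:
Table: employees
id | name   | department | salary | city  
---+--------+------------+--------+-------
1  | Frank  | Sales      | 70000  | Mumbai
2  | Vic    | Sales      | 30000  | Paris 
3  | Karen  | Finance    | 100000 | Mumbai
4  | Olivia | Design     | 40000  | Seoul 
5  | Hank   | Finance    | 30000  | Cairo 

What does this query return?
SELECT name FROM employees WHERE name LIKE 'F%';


LIKE 'F%' matches names starting with 'F'
Matching: 1

1 rows:
Frank


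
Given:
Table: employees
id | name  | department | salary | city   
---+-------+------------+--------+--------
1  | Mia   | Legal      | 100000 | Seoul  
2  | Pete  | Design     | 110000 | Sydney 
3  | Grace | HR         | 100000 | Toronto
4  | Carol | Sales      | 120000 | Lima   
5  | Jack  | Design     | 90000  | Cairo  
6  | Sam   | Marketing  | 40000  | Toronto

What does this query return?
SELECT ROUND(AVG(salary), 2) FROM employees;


SUM(salary) = 560000
COUNT = 6
ROUND(AVG, 2) = ROUND(560000 / 6, 2) = 93333.33

93333.33


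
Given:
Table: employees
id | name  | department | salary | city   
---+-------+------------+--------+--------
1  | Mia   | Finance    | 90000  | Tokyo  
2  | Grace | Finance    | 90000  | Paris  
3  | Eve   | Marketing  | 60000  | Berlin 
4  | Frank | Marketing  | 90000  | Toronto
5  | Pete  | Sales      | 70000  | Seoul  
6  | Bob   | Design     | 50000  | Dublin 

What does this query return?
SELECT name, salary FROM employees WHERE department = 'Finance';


Filtering: department = 'Finance'
Matching rows: 2

2 rows:
Mia, 90000
Grace, 90000


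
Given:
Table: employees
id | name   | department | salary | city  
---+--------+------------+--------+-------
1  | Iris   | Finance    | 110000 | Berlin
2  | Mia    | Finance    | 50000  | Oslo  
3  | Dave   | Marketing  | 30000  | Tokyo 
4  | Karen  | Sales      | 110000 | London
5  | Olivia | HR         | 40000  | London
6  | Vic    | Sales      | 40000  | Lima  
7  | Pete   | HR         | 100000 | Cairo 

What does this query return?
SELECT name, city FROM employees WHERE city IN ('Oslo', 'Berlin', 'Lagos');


Filtering: city IN ('Oslo', 'Berlin', 'Lagos')
Matching: 2 rows

2 rows:
Iris, Berlin
Mia, Oslo


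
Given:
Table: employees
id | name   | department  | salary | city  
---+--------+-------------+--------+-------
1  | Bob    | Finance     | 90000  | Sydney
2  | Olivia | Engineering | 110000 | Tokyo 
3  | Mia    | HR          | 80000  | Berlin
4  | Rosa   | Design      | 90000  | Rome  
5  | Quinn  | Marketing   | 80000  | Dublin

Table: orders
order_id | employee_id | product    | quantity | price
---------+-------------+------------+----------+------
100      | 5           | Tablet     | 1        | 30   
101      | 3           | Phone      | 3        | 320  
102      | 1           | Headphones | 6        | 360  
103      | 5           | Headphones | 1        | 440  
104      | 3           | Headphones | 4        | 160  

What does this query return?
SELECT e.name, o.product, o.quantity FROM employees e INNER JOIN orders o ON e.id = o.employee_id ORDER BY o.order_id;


Joining employees.id = orders.employee_id:
  employee Quinn (id=5) -> order Tablet
  employee Mia (id=3) -> order Phone
  employee Bob (id=1) -> order Headphones
  employee Quinn (id=5) -> order Headphones
  employee Mia (id=3) -> order Headphones


5 rows:
Quinn, Tablet, 1
Mia, Phone, 3
Bob, Headphones, 6
Quinn, Headphones, 1
Mia, Headphones, 4


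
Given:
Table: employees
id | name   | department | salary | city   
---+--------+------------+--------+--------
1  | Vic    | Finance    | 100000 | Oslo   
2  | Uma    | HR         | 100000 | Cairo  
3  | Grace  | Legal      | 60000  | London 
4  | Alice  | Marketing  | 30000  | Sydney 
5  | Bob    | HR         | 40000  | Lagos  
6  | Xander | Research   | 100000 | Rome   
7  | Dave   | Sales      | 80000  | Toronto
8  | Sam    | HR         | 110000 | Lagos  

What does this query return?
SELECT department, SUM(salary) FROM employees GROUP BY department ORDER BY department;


Summing salary within each department:
  Finance: 100000 = 100000
  HR: 100000 + 40000 + 110000 = 250000
  Legal: 60000 = 60000
  Marketing: 30000 = 30000
  Research: 100000 = 100000
  Sales: 80000 = 80000


6 groups:
Finance, 100000
HR, 250000
Legal, 60000
Marketing, 30000
Research, 100000
Sales, 80000


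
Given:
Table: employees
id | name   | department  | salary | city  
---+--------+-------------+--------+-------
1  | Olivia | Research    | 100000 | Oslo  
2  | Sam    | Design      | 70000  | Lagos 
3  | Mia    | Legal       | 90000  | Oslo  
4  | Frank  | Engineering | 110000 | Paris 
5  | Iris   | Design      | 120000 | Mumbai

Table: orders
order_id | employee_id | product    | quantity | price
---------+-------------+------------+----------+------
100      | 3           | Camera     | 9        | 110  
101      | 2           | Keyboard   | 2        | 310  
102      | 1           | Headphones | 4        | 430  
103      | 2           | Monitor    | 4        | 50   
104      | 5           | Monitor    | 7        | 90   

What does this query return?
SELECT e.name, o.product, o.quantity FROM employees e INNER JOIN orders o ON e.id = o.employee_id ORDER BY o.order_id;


Joining employees.id = orders.employee_id:
  employee Mia (id=3) -> order Camera
  employee Sam (id=2) -> order Keyboard
  employee Olivia (id=1) -> order Headphones
  employee Sam (id=2) -> order Monitor
  employee Iris (id=5) -> order Monitor


5 rows:
Mia, Camera, 9
Sam, Keyboard, 2
Olivia, Headphones, 4
Sam, Monitor, 4
Iris, Monitor, 7


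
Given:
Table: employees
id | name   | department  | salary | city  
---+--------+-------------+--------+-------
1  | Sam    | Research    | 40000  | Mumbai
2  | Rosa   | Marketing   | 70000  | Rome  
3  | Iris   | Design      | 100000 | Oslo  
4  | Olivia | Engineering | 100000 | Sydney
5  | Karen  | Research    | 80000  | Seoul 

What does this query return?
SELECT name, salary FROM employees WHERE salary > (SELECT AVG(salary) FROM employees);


Subquery: AVG(salary) = 78000.0
Filtering: salary > 78000.0
  Iris (100000) -> MATCH
  Olivia (100000) -> MATCH
  Karen (80000) -> MATCH


3 rows:
Iris, 100000
Olivia, 100000
Karen, 80000


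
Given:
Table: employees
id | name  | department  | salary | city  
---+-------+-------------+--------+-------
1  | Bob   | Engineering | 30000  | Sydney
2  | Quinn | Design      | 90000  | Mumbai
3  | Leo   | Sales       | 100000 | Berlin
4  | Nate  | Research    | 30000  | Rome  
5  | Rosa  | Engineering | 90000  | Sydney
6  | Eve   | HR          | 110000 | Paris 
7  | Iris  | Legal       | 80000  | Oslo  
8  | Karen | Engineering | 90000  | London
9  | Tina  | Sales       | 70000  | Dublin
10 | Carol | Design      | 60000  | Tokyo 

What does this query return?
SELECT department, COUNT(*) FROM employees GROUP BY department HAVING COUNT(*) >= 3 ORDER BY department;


Groups with count >= 3:
  Engineering: 3 -> PASS
  Design: 2 -> filtered out
  HR: 1 -> filtered out
  Legal: 1 -> filtered out
  Research: 1 -> filtered out
  Sales: 2 -> filtered out


1 groups:
Engineering, 3


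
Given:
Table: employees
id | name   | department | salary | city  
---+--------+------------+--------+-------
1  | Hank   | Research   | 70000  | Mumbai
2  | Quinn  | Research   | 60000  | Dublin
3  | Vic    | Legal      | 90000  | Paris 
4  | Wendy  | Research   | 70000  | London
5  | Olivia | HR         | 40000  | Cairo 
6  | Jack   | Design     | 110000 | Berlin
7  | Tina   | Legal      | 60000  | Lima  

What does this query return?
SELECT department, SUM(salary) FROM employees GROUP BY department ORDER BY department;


Summing salary within each department:
  Design: 110000 = 110000
  HR: 40000 = 40000
  Legal: 90000 + 60000 = 150000
  Research: 70000 + 60000 + 70000 = 200000


4 groups:
Design, 110000
HR, 40000
Legal, 150000
Research, 200000


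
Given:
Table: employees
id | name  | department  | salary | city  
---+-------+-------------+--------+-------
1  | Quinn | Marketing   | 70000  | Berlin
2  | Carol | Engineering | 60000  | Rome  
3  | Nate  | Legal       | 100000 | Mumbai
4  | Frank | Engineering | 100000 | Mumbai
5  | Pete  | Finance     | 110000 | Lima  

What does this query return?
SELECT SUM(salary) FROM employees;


SUM(salary) = 70000 + 60000 + 100000 + 100000 + 110000 = 440000

440000


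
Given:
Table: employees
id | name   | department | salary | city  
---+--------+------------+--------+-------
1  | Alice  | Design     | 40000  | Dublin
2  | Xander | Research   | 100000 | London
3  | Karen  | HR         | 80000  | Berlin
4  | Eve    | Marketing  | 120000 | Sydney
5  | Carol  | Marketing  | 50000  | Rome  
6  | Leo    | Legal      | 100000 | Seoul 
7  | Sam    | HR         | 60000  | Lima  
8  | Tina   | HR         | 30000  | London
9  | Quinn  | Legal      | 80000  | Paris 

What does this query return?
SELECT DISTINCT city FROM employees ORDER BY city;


All 'city' values (row order): Dublin, London, Berlin, Sydney, Rome, Seoul, Lima, London, Paris
Removing duplicates leaves 8 unique value(s).

8 values:
Berlin
Dublin
Lima
London
Paris
Rome
Seoul
Sydney


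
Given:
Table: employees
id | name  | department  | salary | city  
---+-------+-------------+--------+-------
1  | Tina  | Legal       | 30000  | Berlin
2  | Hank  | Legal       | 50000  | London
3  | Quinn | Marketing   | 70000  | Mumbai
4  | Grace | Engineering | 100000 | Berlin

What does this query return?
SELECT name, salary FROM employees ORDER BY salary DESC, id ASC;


Sorting by salary DESC, then id ASC for ties

4 rows:
Grace, 100000
Quinn, 70000
Hank, 50000
Tina, 30000


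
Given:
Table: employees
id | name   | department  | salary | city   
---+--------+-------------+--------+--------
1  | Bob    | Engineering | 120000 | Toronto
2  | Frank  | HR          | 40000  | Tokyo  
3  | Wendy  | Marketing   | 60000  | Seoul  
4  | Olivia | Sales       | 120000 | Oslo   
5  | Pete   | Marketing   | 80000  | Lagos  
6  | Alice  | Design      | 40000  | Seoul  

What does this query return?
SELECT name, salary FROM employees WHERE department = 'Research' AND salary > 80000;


Filtering: department = 'Research' AND salary > 80000
Matching: 0 rows

Empty result set (0 rows)


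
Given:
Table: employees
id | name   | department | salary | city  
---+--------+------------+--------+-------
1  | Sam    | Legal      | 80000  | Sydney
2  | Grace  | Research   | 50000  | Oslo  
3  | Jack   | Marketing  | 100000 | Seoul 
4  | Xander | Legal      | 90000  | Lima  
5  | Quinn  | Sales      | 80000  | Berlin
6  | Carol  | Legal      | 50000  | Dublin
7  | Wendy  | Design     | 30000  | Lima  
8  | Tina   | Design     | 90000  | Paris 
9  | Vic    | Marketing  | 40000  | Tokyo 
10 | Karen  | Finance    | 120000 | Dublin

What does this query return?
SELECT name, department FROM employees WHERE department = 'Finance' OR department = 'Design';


Filtering: department = 'Finance' OR 'Design'
Matching: 3 rows

3 rows:
Wendy, Design
Tina, Design
Karen, Finance


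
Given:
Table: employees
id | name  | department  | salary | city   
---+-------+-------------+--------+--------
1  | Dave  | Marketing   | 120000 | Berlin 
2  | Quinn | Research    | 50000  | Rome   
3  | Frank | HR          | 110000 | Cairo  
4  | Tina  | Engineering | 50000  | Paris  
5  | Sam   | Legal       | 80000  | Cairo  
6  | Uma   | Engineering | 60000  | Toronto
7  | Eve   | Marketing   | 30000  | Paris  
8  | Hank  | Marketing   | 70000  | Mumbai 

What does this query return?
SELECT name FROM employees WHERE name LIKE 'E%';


LIKE 'E%' matches names starting with 'E'
Matching: 1

1 rows:
Eve


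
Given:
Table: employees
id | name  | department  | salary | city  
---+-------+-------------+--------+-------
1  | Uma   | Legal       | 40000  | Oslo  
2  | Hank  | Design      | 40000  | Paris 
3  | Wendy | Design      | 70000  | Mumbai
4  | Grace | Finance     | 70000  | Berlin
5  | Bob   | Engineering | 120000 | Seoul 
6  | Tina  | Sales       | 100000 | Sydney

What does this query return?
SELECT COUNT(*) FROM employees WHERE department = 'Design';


Counting rows where department = 'Design'
  Hank -> MATCH
  Wendy -> MATCH


2


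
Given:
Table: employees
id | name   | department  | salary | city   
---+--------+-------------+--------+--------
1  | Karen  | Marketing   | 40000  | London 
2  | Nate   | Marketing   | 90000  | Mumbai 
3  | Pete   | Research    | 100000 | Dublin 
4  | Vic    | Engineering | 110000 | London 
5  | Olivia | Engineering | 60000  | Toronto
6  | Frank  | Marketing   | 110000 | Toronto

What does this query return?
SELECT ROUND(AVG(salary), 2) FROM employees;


SUM(salary) = 510000
COUNT = 6
ROUND(AVG, 2) = ROUND(510000 / 6, 2) = 85000.0

85000.0


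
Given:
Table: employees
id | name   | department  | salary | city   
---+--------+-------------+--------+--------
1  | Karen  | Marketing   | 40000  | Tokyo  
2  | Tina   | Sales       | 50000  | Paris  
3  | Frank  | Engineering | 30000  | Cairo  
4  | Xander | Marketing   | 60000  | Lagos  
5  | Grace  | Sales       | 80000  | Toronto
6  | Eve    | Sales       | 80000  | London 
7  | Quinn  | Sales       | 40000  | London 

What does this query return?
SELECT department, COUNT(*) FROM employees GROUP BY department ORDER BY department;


Assigning each row to its department group:
  Karen -> Marketing
  Tina -> Sales
  Frank -> Engineering
  Xander -> Marketing
  Grace -> Sales
  Eve -> Sales
  Quinn -> Sales


3 groups:
Engineering, 1
Marketing, 2
Sales, 4


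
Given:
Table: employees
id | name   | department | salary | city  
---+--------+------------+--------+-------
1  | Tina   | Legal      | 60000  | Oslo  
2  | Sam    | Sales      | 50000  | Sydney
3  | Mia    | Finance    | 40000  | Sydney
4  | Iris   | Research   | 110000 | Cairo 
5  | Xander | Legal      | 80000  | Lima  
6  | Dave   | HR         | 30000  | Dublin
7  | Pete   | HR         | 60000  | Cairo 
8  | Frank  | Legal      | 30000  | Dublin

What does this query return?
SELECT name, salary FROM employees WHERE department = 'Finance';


Filtering: department = 'Finance'
Matching rows: 1

1 rows:
Mia, 40000


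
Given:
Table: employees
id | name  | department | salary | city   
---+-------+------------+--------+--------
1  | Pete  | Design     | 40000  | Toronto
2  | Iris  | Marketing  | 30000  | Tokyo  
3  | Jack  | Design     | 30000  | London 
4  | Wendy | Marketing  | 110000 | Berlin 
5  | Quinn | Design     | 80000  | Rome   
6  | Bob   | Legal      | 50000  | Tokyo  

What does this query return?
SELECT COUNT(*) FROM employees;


COUNT(*) counts all rows

6


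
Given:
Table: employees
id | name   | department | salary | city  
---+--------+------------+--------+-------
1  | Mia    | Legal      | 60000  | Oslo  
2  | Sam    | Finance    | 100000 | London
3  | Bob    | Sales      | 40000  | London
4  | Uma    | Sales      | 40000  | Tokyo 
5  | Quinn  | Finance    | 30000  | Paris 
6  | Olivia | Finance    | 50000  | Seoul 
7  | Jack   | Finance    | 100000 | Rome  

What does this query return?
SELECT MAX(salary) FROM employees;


Salaries: 60000, 100000, 40000, 40000, 30000, 50000, 100000
MAX = 100000

100000


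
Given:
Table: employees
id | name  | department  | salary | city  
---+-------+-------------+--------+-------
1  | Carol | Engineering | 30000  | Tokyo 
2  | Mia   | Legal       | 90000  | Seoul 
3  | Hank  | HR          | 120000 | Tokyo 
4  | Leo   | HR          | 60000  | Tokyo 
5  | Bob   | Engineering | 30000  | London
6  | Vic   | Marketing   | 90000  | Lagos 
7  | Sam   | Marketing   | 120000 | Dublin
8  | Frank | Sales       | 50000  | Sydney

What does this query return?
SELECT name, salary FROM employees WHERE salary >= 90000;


Filtering: salary >= 90000
Matching: 4 rows

4 rows:
Mia, 90000
Hank, 120000
Vic, 90000
Sam, 120000


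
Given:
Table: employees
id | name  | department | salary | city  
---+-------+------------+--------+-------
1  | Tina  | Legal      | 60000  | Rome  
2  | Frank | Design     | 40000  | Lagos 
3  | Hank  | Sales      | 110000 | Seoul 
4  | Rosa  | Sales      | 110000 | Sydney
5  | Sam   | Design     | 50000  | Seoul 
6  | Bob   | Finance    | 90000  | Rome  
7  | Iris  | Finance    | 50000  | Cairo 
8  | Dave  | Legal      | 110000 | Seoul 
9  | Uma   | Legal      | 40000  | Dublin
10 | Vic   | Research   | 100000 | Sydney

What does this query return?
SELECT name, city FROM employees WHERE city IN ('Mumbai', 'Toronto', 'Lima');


Filtering: city IN ('Mumbai', 'Toronto', 'Lima')
Matching: 0 rows

Empty result set (0 rows)


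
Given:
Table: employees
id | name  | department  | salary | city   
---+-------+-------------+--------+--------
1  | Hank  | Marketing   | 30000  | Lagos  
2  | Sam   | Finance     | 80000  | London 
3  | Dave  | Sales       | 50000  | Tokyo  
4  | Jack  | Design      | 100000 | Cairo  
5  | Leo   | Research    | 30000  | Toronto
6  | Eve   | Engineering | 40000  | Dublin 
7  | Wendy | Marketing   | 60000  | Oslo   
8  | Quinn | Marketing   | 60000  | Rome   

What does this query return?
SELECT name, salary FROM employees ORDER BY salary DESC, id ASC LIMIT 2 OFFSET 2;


Sort by salary DESC (id ASC tiebreak), then skip 2 and take 2
Rows 3 through 4

2 rows:
Wendy, 60000
Quinn, 60000


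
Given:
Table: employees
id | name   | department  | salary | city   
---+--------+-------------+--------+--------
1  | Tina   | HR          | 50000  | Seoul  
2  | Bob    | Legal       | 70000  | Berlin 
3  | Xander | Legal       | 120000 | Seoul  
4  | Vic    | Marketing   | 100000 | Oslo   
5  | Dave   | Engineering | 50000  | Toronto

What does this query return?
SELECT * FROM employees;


SELECT * returns all 5 rows with all columns

5 rows:
1, Tina, HR, 50000, Seoul
2, Bob, Legal, 70000, Berlin
3, Xander, Legal, 120000, Seoul
4, Vic, Marketing, 100000, Oslo
5, Dave, Engineering, 50000, Toronto


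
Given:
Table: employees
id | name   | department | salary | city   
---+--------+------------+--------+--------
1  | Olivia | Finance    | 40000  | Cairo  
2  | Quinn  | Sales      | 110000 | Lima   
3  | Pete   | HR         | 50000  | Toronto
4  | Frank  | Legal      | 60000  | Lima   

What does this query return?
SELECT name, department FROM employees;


Projecting columns: name, department

4 rows:
Olivia, Finance
Quinn, Sales
Pete, HR
Frank, Legal


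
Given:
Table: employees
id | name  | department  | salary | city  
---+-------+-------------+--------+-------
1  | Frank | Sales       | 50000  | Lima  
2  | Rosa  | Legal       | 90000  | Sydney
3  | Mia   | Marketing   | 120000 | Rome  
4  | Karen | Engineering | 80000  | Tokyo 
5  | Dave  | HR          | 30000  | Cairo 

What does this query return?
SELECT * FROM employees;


SELECT * returns all 5 rows with all columns

5 rows:
1, Frank, Sales, 50000, Lima
2, Rosa, Legal, 90000, Sydney
3, Mia, Marketing, 120000, Rome
4, Karen, Engineering, 80000, Tokyo
5, Dave, HR, 30000, Cairo


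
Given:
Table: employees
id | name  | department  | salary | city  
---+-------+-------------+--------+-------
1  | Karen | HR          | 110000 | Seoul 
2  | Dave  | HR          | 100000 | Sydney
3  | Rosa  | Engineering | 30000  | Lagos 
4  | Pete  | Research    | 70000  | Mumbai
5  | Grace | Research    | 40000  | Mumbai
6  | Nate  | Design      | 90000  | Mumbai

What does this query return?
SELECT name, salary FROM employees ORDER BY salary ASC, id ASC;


Sorting by salary ASC, then id ASC for ties

6 rows:
Rosa, 30000
Grace, 40000
Pete, 70000
Nate, 90000
Dave, 100000
Karen, 110000


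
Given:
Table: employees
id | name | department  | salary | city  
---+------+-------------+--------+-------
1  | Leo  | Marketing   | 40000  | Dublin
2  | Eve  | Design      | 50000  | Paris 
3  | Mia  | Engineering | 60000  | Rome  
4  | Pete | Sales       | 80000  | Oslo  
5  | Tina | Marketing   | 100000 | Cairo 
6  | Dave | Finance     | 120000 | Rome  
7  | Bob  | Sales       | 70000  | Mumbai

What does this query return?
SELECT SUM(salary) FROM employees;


SUM(salary) = 40000 + 50000 + 60000 + 80000 + 100000 + 120000 + 70000 = 520000

520000


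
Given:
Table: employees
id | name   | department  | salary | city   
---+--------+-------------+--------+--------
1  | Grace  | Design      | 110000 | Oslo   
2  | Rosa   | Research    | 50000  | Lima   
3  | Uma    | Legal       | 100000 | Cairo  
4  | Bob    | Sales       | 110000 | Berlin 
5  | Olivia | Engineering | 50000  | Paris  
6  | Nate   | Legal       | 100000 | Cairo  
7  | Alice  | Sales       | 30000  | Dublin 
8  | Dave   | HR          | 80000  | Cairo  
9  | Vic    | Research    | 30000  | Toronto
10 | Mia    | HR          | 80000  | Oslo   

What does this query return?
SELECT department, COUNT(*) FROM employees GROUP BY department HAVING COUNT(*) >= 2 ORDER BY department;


Groups with count >= 2:
  HR: 2 -> PASS
  Legal: 2 -> PASS
  Research: 2 -> PASS
  Sales: 2 -> PASS
  Design: 1 -> filtered out
  Engineering: 1 -> filtered out


4 groups:
HR, 2
Legal, 2
Research, 2
Sales, 2


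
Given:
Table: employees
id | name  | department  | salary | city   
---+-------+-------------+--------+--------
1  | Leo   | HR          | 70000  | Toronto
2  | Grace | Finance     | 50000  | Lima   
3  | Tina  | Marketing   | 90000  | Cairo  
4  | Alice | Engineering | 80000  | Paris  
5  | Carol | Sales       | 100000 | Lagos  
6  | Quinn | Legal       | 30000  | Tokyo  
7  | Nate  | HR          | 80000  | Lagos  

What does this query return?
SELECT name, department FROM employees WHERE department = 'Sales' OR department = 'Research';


Filtering: department = 'Sales' OR 'Research'
Matching: 1 rows

1 rows:
Carol, Sales


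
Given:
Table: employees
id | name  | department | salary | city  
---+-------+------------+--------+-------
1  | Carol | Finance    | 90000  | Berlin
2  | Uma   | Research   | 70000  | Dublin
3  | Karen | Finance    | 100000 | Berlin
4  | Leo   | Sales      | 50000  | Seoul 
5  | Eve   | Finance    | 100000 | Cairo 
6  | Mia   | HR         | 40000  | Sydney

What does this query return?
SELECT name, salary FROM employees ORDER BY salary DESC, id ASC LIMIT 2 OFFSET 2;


Sort by salary DESC (id ASC tiebreak), then skip 2 and take 2
Rows 3 through 4

2 rows:
Carol, 90000
Uma, 70000


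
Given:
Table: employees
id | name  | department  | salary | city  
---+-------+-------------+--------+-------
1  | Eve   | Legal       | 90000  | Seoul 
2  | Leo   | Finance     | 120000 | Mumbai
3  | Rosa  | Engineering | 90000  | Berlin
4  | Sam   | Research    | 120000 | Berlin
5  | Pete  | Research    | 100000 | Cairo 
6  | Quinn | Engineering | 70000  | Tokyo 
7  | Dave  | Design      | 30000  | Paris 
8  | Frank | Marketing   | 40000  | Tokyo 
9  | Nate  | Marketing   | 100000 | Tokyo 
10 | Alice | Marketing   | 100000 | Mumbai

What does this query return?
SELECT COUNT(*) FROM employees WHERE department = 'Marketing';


Counting rows where department = 'Marketing'
  Frank -> MATCH
  Nate -> MATCH
  Alice -> MATCH


3


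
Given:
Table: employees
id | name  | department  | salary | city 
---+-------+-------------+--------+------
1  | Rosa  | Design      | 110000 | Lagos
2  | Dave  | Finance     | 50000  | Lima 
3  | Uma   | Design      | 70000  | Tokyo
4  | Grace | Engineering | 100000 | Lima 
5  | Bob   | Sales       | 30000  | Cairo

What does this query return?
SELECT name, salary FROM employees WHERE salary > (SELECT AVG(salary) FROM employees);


Subquery: AVG(salary) = 72000.0
Filtering: salary > 72000.0
  Rosa (110000) -> MATCH
  Grace (100000) -> MATCH


2 rows:
Rosa, 110000
Grace, 100000


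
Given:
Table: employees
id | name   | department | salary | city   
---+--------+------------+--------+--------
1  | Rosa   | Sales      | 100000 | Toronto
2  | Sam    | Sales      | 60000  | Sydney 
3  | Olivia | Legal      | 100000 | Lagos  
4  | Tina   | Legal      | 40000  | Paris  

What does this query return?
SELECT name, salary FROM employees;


Projecting columns: name, salary

4 rows:
Rosa, 100000
Sam, 60000
Olivia, 100000
Tina, 40000


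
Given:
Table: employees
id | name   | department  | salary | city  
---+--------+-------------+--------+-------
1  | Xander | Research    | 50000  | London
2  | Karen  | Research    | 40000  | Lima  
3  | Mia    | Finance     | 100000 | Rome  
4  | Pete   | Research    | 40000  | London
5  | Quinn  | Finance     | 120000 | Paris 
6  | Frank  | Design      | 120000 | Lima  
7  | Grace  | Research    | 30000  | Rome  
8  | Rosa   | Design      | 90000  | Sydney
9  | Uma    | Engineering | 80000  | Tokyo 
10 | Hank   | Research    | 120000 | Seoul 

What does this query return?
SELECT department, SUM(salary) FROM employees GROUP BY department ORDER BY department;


Summing salary within each department:
  Design: 120000 + 90000 = 210000
  Engineering: 80000 = 80000
  Finance: 100000 + 120000 = 220000
  Research: 50000 + 40000 + 40000 + 30000 + 120000 = 280000


4 groups:
Design, 210000
Engineering, 80000
Finance, 220000
Research, 280000


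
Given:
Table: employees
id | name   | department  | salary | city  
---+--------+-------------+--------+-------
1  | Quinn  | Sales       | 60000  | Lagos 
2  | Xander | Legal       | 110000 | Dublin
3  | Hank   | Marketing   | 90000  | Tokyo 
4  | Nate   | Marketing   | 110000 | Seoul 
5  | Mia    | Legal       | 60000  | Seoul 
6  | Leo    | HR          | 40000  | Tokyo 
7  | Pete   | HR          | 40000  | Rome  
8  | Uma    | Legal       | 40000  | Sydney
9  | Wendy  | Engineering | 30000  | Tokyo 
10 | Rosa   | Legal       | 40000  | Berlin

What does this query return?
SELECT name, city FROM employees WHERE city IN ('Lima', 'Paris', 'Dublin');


Filtering: city IN ('Lima', 'Paris', 'Dublin')
Matching: 1 rows

1 rows:
Xander, Dublin


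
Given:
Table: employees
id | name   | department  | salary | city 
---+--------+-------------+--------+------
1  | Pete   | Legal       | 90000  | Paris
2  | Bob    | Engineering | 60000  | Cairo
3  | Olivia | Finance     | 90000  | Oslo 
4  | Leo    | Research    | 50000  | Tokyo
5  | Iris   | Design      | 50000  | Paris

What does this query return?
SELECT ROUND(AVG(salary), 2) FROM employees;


SUM(salary) = 340000
COUNT = 5
ROUND(AVG, 2) = ROUND(340000 / 5, 2) = 68000.0

68000.0


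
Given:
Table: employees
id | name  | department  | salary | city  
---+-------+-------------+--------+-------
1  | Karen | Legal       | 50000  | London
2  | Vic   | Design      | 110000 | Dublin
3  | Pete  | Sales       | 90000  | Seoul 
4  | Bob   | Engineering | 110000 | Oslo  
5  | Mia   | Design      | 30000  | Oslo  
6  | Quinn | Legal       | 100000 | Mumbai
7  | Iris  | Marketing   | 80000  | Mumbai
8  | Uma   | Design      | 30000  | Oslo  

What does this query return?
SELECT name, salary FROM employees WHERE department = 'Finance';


Filtering: department = 'Finance'
Matching rows: 0

Empty result set (0 rows)


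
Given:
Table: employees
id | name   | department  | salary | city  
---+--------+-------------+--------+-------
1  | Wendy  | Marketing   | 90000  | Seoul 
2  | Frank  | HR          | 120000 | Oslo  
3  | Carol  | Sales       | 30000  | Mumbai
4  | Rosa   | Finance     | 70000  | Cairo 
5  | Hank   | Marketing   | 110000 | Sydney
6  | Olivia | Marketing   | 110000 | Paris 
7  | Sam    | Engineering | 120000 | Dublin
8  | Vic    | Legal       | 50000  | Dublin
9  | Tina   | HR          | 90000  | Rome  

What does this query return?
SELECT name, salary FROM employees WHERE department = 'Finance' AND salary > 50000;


Filtering: department = 'Finance' AND salary > 50000
Matching: 1 rows

1 rows:
Rosa, 70000


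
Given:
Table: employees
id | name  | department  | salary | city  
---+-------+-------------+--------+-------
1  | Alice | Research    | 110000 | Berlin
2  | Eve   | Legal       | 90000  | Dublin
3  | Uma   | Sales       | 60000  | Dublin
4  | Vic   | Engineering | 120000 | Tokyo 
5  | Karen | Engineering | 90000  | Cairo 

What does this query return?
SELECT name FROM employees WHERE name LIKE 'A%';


LIKE 'A%' matches names starting with 'A'
Matching: 1

1 rows:
Alice


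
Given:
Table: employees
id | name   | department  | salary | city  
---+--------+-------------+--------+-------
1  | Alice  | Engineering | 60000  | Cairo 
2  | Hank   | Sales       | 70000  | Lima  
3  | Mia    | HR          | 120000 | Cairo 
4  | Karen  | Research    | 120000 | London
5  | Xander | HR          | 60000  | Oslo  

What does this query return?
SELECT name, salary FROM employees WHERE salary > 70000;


Filtering: salary > 70000
Matching: 2 rows

2 rows:
Mia, 120000
Karen, 120000


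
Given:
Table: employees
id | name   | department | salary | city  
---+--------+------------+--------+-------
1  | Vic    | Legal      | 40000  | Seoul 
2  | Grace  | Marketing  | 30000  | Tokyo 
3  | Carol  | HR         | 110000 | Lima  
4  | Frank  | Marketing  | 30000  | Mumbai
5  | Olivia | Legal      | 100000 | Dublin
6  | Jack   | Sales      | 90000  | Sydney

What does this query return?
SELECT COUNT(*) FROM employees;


COUNT(*) counts all rows

6


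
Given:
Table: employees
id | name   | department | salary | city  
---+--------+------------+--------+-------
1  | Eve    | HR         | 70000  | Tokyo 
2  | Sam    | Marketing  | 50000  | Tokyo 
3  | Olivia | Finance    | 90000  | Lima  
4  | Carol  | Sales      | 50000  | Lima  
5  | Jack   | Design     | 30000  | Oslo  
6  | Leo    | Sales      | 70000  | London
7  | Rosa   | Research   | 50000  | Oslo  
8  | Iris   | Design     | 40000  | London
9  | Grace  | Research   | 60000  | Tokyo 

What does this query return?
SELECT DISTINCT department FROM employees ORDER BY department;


All 'department' values (row order): HR, Marketing, Finance, Sales, Design, Sales, Research, Design, Research
Removing duplicates leaves 6 unique value(s).

6 values:
Design
Finance
HR
Marketing
Research
Sales


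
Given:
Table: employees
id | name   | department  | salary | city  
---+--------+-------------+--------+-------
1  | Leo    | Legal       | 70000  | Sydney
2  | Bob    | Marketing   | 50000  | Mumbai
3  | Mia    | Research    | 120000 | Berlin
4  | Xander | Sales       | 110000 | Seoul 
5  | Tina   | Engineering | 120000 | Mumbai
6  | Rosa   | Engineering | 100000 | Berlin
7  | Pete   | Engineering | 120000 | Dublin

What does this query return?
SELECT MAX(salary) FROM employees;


Salaries: 70000, 50000, 120000, 110000, 120000, 100000, 120000
MAX = 120000

120000


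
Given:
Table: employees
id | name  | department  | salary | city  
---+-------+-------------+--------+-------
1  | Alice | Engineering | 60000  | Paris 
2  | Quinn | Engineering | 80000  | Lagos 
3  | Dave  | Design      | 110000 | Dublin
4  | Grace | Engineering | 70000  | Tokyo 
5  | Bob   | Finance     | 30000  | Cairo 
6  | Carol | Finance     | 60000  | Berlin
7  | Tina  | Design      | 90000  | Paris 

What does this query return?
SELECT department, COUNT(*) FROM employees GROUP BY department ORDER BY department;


Assigning each row to its department group:
  Alice -> Engineering
  Quinn -> Engineering
  Dave -> Design
  Grace -> Engineering
  Bob -> Finance
  Carol -> Finance
  Tina -> Design


3 groups:
Design, 2
Engineering, 3
Finance, 2


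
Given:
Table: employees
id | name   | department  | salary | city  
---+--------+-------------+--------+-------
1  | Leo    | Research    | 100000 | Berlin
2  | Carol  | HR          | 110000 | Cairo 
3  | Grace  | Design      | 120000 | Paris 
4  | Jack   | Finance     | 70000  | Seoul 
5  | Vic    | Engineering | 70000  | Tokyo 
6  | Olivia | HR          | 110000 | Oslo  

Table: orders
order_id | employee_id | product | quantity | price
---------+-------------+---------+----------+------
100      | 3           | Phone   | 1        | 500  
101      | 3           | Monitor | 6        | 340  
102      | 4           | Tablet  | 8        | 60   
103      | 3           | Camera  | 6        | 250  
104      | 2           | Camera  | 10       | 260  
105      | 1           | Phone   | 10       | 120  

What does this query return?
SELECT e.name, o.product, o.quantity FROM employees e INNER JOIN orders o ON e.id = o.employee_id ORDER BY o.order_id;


Joining employees.id = orders.employee_id:
  employee Grace (id=3) -> order Phone
  employee Grace (id=3) -> order Monitor
  employee Jack (id=4) -> order Tablet
  employee Grace (id=3) -> order Camera
  employee Carol (id=2) -> order Camera
  employee Leo (id=1) -> order Phone


6 rows:
Grace, Phone, 1
Grace, Monitor, 6
Jack, Tablet, 8
Grace, Camera, 6
Carol, Camera, 10
Leo, Phone, 10


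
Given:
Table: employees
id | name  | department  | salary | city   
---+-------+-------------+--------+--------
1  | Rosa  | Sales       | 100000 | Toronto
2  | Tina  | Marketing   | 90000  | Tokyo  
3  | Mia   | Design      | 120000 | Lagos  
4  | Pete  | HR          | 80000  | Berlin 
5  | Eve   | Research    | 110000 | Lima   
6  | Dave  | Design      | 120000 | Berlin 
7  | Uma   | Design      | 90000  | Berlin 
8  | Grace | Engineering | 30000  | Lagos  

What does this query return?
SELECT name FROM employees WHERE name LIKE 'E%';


LIKE 'E%' matches names starting with 'E'
Matching: 1

1 rows:
Eve


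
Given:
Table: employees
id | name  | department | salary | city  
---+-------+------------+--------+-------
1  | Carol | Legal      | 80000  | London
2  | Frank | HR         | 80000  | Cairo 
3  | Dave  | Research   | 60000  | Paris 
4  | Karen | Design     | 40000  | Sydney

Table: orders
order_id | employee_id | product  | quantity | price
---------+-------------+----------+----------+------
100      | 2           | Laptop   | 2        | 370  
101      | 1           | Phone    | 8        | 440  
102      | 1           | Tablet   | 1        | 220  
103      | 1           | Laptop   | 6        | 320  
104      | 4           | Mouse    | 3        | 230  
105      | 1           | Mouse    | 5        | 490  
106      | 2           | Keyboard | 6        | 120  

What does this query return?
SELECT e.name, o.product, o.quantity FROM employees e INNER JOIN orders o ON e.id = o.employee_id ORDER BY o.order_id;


Joining employees.id = orders.employee_id:
  employee Frank (id=2) -> order Laptop
  employee Carol (id=1) -> order Phone
  employee Carol (id=1) -> order Tablet
  employee Carol (id=1) -> order Laptop
  employee Karen (id=4) -> order Mouse
  employee Carol (id=1) -> order Mouse
  employee Frank (id=2) -> order Keyboard


7 rows:
Frank, Laptop, 2
Carol, Phone, 8
Carol, Tablet, 1
Carol, Laptop, 6
Karen, Mouse, 3
Carol, Mouse, 5
Frank, Keyboard, 6


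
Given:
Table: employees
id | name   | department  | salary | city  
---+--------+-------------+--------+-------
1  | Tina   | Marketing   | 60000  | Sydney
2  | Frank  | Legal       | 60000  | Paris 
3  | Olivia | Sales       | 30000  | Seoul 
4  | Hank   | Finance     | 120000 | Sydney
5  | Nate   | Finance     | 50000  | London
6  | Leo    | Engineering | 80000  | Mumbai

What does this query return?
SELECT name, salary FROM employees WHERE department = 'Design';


Filtering: department = 'Design'
Matching rows: 0

Empty result set (0 rows)


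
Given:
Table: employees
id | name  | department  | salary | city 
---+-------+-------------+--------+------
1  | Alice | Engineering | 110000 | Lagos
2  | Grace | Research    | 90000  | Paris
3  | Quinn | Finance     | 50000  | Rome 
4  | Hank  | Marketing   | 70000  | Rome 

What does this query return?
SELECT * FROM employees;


SELECT * returns all 4 rows with all columns

4 rows:
1, Alice, Engineering, 110000, Lagos
2, Grace, Research, 90000, Paris
3, Quinn, Finance, 50000, Rome
4, Hank, Marketing, 70000, Rome


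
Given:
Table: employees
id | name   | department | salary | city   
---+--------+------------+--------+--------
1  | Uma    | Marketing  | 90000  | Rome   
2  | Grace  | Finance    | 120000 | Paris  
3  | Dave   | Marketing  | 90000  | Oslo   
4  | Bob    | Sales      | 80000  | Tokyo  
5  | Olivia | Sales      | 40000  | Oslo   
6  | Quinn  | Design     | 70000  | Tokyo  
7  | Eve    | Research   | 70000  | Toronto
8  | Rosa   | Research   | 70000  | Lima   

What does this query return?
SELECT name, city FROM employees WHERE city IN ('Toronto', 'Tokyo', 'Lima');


Filtering: city IN ('Toronto', 'Tokyo', 'Lima')
Matching: 4 rows

4 rows:
Bob, Tokyo
Quinn, Tokyo
Eve, Toronto
Rosa, Lima


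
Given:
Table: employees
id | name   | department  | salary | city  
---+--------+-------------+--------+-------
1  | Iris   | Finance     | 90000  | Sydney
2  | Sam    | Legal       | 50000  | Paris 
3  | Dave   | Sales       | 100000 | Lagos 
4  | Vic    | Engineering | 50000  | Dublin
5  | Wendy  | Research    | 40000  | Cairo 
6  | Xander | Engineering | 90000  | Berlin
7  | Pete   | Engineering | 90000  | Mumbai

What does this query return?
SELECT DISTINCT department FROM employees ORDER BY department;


All 'department' values (row order): Finance, Legal, Sales, Engineering, Research, Engineering, Engineering
Removing duplicates leaves 5 unique value(s).

5 values:
Engineering
Finance
Legal
Research
Sales


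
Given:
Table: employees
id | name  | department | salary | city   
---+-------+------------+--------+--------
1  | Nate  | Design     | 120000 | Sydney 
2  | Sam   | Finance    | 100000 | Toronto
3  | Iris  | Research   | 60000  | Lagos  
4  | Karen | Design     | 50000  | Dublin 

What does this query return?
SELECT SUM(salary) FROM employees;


SUM(salary) = 120000 + 100000 + 60000 + 50000 = 330000

330000


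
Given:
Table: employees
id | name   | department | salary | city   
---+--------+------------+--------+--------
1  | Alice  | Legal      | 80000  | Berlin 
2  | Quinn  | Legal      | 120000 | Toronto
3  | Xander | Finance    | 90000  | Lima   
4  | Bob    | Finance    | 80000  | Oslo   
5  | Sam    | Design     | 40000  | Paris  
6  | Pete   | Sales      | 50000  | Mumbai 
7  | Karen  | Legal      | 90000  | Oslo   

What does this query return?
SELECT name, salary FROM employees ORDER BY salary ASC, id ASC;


Sorting by salary ASC, then id ASC for ties

7 rows:
Sam, 40000
Pete, 50000
Alice, 80000
Bob, 80000
Xander, 90000
Karen, 90000
Quinn, 120000


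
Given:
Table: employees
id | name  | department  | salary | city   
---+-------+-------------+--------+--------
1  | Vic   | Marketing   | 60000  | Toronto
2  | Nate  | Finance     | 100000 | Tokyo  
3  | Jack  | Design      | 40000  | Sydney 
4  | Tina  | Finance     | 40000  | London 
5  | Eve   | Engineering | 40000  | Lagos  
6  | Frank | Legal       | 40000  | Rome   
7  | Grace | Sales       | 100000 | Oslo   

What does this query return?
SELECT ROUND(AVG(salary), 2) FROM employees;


SUM(salary) = 420000
COUNT = 7
ROUND(AVG, 2) = ROUND(420000 / 7, 2) = 60000.0

60000.0


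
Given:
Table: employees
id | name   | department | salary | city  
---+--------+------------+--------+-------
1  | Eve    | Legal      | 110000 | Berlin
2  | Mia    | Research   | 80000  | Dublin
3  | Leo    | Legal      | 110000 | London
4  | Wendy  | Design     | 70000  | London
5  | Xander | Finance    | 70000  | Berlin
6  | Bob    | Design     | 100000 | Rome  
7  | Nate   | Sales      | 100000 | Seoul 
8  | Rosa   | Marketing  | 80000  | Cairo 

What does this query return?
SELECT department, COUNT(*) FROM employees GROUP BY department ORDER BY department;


Assigning each row to its department group:
  Eve -> Legal
  Mia -> Research
  Leo -> Legal
  Wendy -> Design
  Xander -> Finance
  Bob -> Design
  Nate -> Sales
  Rosa -> Marketing


6 groups:
Design, 2
Finance, 1
Legal, 2
Marketing, 1
Research, 1
Sales, 1
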